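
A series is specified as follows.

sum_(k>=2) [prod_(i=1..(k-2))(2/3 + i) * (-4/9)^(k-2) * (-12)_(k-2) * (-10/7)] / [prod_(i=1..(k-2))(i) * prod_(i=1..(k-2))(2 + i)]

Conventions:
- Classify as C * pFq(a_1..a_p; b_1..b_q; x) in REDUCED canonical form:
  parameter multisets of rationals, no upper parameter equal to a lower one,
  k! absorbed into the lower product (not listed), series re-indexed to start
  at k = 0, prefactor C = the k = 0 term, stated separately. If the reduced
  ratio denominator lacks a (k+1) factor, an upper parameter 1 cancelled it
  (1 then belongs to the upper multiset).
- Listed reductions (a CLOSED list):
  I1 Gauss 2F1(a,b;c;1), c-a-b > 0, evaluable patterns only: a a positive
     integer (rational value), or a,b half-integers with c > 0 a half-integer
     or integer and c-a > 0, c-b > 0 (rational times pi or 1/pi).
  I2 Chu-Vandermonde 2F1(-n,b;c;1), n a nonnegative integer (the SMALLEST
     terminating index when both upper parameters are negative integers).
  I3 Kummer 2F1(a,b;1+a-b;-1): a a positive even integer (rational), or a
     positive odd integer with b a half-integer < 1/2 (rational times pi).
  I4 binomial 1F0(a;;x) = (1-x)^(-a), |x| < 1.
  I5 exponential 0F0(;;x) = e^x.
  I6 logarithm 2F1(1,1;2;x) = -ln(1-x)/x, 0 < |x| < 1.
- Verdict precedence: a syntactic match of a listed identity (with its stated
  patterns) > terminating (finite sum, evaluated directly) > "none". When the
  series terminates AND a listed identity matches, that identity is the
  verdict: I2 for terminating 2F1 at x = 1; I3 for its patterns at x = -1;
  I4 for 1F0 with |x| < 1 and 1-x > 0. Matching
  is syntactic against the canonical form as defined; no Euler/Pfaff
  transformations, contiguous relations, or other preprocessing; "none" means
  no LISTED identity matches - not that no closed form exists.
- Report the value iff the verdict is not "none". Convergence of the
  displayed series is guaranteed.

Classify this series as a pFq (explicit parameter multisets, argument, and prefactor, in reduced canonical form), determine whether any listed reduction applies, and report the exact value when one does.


Classification (C = -10/7): 2F1 with upper {-12, 5/3}, lower {3}, argument x = -4/9. Verdict: terminating - upper parameter -12 makes this a finite sum (last index 12), evaluated exactly. Exact value: -7989470540815343512190/255310974640195504821.

Key observation: from the first term -10/7: the product of the first k integers (C = -10/7) is k!.
Term ratio: r(k) = (-4/9) * (k-12) (k+5/3) / [(k+3) (k+1)] ; factor over Q: parameters, x = (-4/9), and C = -10/7.


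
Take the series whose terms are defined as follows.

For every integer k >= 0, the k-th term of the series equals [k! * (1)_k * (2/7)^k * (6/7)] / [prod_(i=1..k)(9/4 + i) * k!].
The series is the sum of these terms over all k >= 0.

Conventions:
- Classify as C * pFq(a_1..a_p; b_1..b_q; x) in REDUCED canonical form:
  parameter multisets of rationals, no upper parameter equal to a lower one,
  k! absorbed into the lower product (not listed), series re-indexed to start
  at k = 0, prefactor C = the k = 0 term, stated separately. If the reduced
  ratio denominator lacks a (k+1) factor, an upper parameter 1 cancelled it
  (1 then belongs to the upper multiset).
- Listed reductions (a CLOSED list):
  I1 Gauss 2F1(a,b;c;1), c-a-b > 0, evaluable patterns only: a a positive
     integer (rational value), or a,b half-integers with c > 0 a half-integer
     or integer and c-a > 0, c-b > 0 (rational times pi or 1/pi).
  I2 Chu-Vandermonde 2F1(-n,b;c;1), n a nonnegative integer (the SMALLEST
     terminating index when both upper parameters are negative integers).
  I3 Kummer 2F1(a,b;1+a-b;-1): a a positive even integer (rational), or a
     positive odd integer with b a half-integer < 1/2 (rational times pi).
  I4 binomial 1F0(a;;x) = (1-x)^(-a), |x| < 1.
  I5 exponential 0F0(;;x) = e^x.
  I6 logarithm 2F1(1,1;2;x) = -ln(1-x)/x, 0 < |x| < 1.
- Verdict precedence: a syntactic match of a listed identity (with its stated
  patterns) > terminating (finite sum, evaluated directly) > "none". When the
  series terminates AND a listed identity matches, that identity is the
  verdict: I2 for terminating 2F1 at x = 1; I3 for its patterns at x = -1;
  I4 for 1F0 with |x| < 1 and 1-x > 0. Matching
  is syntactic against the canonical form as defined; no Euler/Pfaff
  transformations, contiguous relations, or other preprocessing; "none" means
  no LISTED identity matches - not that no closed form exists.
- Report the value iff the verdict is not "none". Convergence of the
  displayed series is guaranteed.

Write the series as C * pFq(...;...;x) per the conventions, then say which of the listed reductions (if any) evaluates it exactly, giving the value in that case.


First insight: with t_0 = 6/7, the lower running product (prefactor 6/7) is a rising factorial.
Consecutive-term ratio: r(k) = (2/7) * (k+1) (k+1) / [(k+13/4) (k+1)] - rational in k, leading ratio (2/7); with t_0 = 6/7, classification follows.

At argument 2/7: a 2F1 with upper {1, 1}, lower {13/4}, scaled by C = 6/7. Verdict: none - at argument 2/7 the multisets {1, 1} ; {13/4} match no listed identity.


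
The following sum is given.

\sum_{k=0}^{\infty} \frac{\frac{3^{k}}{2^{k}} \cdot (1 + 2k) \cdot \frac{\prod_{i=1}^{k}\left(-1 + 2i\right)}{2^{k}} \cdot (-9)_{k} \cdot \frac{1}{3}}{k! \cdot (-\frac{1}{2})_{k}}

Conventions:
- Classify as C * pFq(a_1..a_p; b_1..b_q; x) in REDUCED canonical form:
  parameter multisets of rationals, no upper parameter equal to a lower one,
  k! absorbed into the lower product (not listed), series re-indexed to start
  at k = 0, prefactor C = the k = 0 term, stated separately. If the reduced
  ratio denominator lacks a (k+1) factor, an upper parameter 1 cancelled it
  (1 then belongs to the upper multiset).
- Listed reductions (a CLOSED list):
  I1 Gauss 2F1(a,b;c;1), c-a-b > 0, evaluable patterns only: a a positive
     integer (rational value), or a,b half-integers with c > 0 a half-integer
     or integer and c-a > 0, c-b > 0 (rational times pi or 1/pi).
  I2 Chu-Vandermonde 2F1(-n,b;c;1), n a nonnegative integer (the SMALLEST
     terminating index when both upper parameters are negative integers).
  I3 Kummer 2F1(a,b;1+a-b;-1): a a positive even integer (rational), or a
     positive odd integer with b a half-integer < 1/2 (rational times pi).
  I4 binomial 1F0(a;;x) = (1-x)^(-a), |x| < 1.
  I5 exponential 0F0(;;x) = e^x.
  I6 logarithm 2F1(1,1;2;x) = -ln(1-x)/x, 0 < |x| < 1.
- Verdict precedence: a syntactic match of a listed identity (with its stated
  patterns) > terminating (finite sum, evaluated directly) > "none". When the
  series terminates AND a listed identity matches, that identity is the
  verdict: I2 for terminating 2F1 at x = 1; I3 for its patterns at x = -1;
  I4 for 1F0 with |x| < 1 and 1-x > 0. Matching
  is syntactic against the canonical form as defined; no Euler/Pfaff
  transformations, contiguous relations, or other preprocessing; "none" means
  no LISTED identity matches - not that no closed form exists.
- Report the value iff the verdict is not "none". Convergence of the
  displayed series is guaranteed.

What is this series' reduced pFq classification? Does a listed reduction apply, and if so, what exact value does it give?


At argument \frac{3}{2}: a 2F1 with upper {-9, \frac{3}{2}}, lower {-\frac{1}{2}}, scaled by C = \frac{1}{3}. Verdict: terminating - no listed pattern fits, but -9 in the upper list cuts the series at k = 9; direct evaluation. Sum: \frac{2699}{1536}.

The tell: t_0 being \frac{1}{3}, the (2k+1) factor (C = 1/3, x = 3/2) shifts (1/2)_k to (3/2)_k.
Term ratio: r(k) = \frac{3}{2} * (k-9) (k+\frac{3}{2}) / [(k-\frac{1}{2}) (k+1)] ; factor over Q: parameters, x = \frac{3}{2}, and C = \frac{1}{3}.


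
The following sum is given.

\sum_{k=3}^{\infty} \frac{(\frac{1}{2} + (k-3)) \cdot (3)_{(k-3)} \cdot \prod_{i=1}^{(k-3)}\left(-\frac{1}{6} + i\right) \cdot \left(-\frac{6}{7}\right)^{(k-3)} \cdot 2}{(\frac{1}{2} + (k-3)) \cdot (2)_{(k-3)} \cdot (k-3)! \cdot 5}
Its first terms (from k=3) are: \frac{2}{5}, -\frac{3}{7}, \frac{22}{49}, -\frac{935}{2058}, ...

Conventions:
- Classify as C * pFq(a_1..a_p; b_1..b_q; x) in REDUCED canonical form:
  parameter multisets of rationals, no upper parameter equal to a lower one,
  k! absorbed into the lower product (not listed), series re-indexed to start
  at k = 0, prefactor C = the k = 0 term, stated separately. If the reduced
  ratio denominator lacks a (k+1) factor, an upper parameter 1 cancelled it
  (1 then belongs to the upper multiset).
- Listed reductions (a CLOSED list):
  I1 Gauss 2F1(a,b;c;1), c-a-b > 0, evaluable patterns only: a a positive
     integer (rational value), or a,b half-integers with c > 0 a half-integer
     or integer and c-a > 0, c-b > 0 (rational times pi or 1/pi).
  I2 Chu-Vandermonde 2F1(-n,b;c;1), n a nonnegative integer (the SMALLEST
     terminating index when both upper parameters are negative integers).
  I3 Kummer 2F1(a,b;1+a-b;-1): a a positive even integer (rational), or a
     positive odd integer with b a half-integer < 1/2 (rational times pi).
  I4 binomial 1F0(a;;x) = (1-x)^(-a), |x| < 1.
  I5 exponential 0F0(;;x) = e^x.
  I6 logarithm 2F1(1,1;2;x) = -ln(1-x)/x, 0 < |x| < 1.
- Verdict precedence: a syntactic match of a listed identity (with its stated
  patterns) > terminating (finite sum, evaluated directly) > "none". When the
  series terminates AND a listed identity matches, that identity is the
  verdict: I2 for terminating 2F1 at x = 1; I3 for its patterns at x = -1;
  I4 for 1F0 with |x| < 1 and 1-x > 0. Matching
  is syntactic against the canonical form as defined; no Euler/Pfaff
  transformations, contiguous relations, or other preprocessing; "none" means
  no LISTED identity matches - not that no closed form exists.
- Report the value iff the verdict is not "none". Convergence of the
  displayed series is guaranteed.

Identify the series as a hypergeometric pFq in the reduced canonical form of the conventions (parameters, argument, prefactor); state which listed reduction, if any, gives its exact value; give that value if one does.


Canonical form: C = \frac{2}{5} times 2F1 with upper {\frac{5}{6}, 3}, lower {2}, x = -\frac{6}{7}. Verdict: none. A 2F1 with upper {\frac{5}{6}, 3} fits none of I1-I6 at x = -\frac{6}{7}; the sum runs forever.

Key step: with t_0 = \frac{2}{5}, the constant factors (prefactor 2/5) combine into one prefactor.
Term ratio: r(k) = -\frac{6}{7} * (k+\frac{5}{6}) (k+3) / [(k+2) (k+1)] - rational in k, leading ratio -\frac{6}{7}; with t_0 = \frac{2}{5}, classification follows.


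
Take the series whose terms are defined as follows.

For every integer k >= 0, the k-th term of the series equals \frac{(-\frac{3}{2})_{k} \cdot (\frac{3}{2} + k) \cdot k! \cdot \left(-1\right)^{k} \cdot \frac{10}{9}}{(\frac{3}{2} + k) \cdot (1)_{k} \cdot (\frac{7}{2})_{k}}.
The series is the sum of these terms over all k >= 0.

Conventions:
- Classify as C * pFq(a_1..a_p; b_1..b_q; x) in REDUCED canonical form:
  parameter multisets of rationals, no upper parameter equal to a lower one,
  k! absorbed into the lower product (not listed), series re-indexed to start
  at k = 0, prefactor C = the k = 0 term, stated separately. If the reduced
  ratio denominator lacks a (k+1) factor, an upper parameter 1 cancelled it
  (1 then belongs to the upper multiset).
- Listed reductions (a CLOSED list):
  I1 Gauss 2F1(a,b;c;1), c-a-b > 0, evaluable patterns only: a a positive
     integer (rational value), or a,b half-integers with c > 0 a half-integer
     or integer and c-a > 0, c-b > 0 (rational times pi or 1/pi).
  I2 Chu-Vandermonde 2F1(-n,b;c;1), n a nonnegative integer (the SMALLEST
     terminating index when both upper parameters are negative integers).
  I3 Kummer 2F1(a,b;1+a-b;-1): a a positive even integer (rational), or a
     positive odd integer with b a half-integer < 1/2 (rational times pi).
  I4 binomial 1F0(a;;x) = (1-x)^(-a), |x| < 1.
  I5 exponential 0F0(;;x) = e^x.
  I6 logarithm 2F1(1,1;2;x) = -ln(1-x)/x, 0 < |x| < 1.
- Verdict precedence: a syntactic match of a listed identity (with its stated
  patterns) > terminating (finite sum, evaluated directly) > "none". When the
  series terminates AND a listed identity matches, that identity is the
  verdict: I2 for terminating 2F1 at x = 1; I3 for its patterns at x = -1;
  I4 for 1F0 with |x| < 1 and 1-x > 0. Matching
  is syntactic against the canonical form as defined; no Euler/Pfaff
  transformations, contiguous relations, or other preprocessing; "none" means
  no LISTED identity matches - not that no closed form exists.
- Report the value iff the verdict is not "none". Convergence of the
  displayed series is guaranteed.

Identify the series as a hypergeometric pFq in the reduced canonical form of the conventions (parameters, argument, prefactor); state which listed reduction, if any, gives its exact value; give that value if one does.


Prefactor \frac{10}{9}, argument -1: 2F1 with upper {-\frac{3}{2}, 1} over lower {\frac{7}{2}}. Verdict: the Kummer evaluation I3 applies (x = -1; c = \frac{7}{2} equals 1+a-b for upper {-\frac{3}{2}, 1}: listed pattern). Exact value: \frac{25}{48} \cdot \pi.

Key step: with t_0 = \frac{10}{9}, (1)_k (C = 10/9) is k! itself.
Ratio: r(k) = -1 * (k-\frac{3}{2}) (k+1) / [(k+\frac{7}{2}) (k+1)] ; factor over Q: parameters, x = -1, and C = \frac{10}{9}.


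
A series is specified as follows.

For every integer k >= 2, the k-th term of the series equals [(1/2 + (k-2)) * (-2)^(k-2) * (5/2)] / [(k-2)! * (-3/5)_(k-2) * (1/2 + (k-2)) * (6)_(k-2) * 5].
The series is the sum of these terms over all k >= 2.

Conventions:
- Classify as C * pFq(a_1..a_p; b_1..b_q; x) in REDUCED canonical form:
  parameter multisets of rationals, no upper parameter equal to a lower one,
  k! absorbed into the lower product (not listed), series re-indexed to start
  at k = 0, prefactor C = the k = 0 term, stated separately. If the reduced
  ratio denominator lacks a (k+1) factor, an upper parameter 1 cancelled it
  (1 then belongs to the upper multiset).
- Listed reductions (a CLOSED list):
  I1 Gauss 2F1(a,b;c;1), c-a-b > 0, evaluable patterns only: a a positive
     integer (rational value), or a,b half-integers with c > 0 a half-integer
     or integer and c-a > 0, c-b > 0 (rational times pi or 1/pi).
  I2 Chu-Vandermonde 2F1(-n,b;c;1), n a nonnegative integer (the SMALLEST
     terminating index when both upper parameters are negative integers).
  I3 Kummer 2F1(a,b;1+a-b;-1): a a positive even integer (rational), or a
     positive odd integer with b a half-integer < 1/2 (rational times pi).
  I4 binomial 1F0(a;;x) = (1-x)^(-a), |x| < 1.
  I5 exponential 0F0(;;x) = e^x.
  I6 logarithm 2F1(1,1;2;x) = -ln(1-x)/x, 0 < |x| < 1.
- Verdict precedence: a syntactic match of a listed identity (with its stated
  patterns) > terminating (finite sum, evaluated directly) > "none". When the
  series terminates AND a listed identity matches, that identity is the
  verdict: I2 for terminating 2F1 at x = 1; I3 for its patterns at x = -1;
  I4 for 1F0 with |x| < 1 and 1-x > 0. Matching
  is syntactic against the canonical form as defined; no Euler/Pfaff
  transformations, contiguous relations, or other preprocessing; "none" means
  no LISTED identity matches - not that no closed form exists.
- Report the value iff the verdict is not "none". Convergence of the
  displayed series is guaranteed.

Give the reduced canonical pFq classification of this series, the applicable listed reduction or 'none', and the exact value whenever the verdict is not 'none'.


Prefactor 1/2, argument -2: 0F2 with upper {-} over lower {-3/5, 6}. Verdict: no listed reduction: x = -2 and upper {-} fail every I1-I6 pattern.

The tell: from the first term 1/2: the constant factors (prefactor 1/2) combine into one prefactor.
Ratio: r(k) = (-2) * 1 / [(k-3/5) (k+6) (k+1)] - rational in k, leading ratio (-2); with t_0 = 1/2, classification follows.


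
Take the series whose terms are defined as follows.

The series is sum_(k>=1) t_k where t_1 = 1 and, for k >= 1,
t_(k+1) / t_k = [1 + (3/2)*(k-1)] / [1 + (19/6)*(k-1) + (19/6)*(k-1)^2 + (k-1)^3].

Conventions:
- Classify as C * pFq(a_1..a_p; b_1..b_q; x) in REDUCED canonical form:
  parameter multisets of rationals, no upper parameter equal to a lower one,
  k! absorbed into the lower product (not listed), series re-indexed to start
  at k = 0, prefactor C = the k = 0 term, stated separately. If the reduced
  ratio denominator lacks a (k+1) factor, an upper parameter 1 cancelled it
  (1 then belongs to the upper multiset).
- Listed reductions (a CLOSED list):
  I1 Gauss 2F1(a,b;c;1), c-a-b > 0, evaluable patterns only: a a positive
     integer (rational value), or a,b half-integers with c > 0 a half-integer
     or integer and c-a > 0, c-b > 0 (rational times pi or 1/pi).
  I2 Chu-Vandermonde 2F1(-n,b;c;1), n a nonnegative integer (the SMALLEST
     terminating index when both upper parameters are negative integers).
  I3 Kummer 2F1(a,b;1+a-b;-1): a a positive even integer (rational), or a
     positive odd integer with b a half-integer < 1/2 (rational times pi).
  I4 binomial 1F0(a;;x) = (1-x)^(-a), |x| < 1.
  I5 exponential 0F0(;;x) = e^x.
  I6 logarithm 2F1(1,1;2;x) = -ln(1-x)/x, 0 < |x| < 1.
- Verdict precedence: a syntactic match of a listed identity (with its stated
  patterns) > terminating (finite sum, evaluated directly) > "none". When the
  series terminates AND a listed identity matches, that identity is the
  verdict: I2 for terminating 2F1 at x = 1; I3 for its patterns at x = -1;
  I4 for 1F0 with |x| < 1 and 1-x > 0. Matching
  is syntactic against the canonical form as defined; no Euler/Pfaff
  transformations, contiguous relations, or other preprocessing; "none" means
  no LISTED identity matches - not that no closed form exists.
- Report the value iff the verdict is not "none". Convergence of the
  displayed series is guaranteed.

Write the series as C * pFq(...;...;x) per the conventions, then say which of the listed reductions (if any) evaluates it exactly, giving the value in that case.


The series (x = 3/2) is 0F1: upper {-}, lower {3/2}, prefactor 1. Verdict: none. Every listed pattern misses the 0F1 form at 3/2, upper {-}.

Key step: t_0 = 1 here, and roots of the ratio polynomials (C = 1) are the negated parameters.
Adjacent-term ratio: r(k) = (3/2) * 1 / [(k+3/2) (k+1)] ; factor over Q: parameters, x = (3/2), and C = 1.


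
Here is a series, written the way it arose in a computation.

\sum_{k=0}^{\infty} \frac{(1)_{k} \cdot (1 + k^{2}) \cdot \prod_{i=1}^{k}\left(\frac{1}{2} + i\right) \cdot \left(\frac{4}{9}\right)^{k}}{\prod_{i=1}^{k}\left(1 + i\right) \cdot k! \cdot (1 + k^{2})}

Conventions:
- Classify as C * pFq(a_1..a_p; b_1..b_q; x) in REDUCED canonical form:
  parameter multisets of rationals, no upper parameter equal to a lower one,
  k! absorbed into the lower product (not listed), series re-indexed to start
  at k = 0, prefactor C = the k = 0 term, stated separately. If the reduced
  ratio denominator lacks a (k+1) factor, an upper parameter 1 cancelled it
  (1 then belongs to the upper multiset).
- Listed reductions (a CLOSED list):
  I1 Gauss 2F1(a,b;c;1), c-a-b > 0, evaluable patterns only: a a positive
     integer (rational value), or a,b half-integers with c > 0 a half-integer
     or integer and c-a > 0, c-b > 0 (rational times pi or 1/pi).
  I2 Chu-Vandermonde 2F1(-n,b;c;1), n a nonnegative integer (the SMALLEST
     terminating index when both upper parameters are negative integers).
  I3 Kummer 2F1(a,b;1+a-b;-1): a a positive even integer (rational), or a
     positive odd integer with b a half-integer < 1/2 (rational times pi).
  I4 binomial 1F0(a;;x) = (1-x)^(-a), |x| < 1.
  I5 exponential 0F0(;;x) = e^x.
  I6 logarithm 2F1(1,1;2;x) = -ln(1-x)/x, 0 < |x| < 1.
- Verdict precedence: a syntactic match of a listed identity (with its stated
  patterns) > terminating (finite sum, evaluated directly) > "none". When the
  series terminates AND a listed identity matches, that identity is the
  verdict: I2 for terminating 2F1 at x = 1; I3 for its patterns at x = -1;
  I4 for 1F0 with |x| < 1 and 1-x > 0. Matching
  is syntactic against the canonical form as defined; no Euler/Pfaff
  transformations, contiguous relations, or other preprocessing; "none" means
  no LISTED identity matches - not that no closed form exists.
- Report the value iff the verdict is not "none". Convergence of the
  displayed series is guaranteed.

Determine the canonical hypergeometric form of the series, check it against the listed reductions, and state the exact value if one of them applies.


Classification (C = 1): 2F1 with upper {1, \frac{3}{2}}, lower {2}, argument x = \frac{4}{9}. Verdict: none. A 2F1 with upper {1, \frac{3}{2}} fits none of I1-I6 at x = \frac{4}{9}; the sum runs forever.

Key step: with t_0 = 1, the lower running product (C = 1, x = 4/9) is a rising factorial.
Adjacent-term ratio: r(k) = \frac{4}{9} * (k+1) (k+\frac{3}{2}) / [(k+2) (k+1)] - rational; roots negated = parameters, x = \frac{4}{9}, C = 1.


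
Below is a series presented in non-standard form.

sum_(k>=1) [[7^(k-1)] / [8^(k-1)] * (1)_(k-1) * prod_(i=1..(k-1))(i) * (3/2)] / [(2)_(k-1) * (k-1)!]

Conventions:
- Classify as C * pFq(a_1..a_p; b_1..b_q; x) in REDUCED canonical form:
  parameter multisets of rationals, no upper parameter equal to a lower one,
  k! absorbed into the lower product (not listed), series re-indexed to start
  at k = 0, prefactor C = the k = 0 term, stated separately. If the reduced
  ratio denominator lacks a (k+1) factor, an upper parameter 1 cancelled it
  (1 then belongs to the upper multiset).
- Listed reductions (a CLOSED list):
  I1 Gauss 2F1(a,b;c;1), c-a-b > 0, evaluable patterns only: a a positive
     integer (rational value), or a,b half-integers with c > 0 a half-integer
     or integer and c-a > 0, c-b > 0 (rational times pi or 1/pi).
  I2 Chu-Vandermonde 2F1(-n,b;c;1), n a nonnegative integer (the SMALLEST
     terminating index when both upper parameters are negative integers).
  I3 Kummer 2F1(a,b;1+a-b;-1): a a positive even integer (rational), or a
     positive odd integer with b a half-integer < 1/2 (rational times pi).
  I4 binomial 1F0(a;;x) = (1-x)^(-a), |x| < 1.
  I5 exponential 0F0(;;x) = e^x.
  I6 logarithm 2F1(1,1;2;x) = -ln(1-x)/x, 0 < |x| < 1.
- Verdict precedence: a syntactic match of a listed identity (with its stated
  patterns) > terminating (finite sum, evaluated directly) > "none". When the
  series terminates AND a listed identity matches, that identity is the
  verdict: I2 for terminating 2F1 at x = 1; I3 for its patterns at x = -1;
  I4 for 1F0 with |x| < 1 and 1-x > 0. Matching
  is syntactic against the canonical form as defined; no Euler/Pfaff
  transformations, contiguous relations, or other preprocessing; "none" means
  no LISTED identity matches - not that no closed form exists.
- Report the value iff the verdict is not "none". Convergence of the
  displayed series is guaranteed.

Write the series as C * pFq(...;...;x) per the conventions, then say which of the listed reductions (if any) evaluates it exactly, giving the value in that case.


First insight: from the first term 3/2: the two geometric factors (C = 3/2, x = 7/8) combine into one argument.
Ratio: r(k) = (7/8) * (k+1) (k+1) / [(k+2) (k+1)] - rational in k, leading ratio (7/8); with t_0 = 3/2, classification follows.

At argument 7/8: a 2F1 with upper {1, 1}, lower {2}, scaled by C = 3/2. Verdict: the I6 logarithm reduction matches (the logarithm: parameters (1,1;2), x = 7/8). Exact value: (-12/7) * ln(1/8).


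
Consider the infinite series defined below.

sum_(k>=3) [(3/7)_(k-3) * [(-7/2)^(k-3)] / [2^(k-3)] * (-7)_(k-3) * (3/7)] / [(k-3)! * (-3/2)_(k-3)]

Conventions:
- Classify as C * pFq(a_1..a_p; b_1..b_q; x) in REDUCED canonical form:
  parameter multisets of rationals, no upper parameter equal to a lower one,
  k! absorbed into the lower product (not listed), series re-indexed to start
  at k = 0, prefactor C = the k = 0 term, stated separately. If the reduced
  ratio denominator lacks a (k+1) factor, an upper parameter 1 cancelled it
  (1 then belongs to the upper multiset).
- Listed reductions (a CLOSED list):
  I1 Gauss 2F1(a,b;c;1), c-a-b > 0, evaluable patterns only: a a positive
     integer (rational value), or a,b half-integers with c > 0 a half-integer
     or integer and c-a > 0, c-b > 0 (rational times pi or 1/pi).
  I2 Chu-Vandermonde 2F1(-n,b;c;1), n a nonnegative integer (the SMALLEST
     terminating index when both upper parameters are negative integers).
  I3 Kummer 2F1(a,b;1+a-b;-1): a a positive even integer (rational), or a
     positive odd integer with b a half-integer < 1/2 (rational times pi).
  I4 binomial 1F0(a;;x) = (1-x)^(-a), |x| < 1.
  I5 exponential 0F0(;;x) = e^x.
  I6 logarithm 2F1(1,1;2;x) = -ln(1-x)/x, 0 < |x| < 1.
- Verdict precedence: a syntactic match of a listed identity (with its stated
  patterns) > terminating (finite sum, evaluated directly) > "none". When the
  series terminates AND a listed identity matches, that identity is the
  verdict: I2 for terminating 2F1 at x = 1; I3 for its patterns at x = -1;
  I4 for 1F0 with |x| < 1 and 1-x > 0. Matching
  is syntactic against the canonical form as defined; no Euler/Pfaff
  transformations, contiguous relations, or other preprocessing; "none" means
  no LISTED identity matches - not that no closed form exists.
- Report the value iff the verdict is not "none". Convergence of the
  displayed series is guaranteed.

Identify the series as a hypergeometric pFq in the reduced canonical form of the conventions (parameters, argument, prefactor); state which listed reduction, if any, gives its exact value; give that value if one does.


At argument -7/4: a 2F1 with upper {-7, 3/7}, lower {-3/2}, scaled by C = 3/7. Verdict: terminating - the sum ends at index 7 because -7 is a negative integer; exact evaluation follows. Value: 676065/98.

The tell: from the first term 3/7: the two k-th powers (prefactor 3/7) combine into one argument.
Ratio: r(k) = (-7/4) * (k-7) (k+3/7) / [(k-3/2) (k+1)] - rational; roots negated = parameters, x = (-7/4), C = 3/7.


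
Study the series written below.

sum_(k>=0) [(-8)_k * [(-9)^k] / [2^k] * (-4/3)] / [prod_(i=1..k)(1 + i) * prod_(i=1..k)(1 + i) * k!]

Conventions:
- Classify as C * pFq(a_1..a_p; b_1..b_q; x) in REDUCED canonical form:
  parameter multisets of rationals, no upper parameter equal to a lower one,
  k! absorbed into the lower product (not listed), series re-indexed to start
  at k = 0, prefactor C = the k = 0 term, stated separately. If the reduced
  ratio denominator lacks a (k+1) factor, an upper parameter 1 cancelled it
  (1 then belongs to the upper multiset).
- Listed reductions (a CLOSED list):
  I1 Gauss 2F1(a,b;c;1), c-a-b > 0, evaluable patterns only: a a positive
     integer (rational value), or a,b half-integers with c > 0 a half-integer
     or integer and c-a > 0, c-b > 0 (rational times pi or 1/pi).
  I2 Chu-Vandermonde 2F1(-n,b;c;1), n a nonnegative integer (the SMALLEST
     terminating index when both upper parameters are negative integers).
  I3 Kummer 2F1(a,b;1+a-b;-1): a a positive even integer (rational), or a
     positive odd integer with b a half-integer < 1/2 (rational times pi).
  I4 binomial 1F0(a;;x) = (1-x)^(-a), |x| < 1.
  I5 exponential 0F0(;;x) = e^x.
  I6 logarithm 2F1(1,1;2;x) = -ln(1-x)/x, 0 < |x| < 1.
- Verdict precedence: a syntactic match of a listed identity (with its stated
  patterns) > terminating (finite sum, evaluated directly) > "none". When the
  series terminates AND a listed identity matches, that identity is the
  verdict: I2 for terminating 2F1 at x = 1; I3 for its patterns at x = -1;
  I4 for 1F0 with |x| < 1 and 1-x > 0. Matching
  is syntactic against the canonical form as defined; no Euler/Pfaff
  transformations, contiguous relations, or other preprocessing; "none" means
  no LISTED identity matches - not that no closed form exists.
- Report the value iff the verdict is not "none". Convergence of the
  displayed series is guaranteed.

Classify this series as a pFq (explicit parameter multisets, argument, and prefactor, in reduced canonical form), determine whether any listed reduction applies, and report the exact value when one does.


x = -9/2 here; the reduced form reads 1F2, upper {-8}, lower {2, 2}, C = -4/3. Verdict: terminating at k = 8: the factor (-8)_k kills every later term; summing the 9 survivors is exact. Hence: -7565513689/154140672.

Key observation: from the first term -4/3: the two k-th powers (C = -4/3) combine into one argument.
Adjacent-term ratio: r(k) = (-9/2) * (k-8) / [(k+2) (k+2) (k+1)] - rational in k, leading ratio (-9/2); with t_0 = -4/3, classification follows.


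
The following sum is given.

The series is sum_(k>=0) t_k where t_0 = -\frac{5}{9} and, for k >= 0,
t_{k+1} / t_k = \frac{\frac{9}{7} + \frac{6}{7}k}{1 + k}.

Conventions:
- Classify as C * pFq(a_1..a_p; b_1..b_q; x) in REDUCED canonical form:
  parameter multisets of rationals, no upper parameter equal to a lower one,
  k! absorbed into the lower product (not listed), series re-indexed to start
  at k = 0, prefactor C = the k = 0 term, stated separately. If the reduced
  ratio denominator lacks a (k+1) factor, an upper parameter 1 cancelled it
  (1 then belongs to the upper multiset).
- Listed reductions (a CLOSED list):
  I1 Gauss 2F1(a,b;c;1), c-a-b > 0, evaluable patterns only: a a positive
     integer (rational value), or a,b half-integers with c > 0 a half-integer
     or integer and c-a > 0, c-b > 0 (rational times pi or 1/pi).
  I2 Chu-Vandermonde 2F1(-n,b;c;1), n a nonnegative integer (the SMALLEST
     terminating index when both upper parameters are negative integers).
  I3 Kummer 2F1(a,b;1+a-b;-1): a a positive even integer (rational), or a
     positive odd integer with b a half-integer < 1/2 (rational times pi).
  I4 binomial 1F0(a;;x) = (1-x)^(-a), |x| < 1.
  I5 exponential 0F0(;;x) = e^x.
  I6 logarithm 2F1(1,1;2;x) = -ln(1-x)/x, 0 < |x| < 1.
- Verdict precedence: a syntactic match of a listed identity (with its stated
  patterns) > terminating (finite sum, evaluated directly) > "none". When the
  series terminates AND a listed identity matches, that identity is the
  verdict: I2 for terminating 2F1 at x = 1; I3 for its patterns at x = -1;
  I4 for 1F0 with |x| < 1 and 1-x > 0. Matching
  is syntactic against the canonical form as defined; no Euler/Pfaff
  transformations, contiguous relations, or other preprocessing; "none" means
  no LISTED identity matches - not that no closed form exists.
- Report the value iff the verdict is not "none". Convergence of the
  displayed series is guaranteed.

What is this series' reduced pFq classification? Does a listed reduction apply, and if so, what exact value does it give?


With C = -\frac{5}{9}: the canonical form is 1F0(\frac{3}{2}; -; \frac{6}{7}). Verdict: binomial (I4) applies (the 1F0 binomial series: exponent -3/2, x = \frac{6}{7}). Hence: \left(-\frac{5}{9}\right) \cdot \left(\frac{1}{7}\right)^{-\frac{3}{2}}.

Key observation: t_0 being -\frac{5}{9}, the expanded ratio factors over Q; prefactor -5/9, roots give parameters.
Ratio: r(k) = \frac{6}{7} * (k+\frac{3}{2}) / [(k+1)] - poly over poly, x = \frac{6}{7} from leading terms; C = -\frac{5}{9} at k = 0.


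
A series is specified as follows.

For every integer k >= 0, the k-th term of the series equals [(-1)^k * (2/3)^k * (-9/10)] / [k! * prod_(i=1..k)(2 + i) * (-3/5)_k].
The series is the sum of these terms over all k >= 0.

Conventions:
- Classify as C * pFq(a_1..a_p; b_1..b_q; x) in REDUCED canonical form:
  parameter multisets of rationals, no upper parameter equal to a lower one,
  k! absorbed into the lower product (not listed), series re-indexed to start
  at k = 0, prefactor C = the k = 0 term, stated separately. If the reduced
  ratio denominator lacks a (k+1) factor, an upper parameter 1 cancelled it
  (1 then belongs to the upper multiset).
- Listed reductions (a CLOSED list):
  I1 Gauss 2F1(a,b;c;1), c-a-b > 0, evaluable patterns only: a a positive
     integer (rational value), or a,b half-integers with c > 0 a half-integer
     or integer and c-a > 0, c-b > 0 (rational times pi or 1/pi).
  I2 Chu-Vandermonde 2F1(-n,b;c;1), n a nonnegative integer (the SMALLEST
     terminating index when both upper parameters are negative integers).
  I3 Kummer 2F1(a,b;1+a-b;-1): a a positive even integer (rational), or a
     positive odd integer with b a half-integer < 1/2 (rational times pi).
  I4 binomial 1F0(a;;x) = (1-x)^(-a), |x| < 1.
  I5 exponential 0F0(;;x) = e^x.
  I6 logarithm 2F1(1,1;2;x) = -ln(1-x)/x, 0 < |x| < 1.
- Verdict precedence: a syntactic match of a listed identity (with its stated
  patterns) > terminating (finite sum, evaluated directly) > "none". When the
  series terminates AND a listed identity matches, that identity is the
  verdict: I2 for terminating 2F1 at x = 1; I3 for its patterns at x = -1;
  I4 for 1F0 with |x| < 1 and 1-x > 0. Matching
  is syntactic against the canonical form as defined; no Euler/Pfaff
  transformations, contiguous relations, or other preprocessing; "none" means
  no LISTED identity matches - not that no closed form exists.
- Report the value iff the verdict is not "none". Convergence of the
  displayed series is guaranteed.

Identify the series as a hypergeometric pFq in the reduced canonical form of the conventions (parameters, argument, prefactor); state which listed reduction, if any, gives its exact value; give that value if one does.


x = -2/3 here; the reduced form reads 0F2, upper {-}, lower {-3/5, 3}, C = -9/10. Verdict: none. Every listed pattern misses the 0F2 form at -2/3, upper {-}.

Key step: t_0 = -9/10 here, and the lower running product (C = -9/10, x = -2/3) is a rising factorial.
Ratio: r(k) = (-2/3) * 1 / [(k-3/5) (k+3) (k+1)] - rational; roots negated = parameters, x = (-2/3), C = -9/10.


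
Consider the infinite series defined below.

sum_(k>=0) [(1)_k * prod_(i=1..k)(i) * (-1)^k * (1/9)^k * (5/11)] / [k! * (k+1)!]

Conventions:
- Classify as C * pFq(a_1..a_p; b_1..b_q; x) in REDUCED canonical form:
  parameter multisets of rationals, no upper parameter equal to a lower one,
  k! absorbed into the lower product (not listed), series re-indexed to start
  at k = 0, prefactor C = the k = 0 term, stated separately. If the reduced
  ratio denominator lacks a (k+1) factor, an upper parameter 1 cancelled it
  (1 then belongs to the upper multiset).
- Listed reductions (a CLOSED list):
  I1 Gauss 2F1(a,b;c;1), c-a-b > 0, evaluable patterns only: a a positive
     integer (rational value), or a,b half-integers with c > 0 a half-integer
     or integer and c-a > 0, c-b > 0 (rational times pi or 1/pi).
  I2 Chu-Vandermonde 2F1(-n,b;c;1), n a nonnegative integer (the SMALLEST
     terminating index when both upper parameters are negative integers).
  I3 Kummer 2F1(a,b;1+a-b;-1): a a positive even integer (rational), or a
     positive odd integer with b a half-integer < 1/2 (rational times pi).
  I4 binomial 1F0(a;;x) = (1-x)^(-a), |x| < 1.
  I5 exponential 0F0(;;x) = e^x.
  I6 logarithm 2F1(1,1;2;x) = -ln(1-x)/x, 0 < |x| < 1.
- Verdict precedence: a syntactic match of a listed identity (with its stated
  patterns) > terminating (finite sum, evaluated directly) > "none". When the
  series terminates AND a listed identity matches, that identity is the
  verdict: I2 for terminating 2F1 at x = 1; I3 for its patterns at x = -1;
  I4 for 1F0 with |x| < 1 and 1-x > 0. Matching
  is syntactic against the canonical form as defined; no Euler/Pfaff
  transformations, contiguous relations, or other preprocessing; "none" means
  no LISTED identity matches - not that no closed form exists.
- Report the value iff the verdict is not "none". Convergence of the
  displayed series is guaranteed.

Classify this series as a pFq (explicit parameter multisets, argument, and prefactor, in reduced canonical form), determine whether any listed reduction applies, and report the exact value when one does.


Classification (C = 5/11): 2F1 with upper {1, 1}, lower {2}, argument x = -1/9. Verdict: the I6 logarithm reduction fires (the logarithm: parameters (1,1;2), x = -1/9). Hence: (45/11) * ln(10/9).

Key step: t_0 = 5/11 here, and the running product (C = 5/11, x = -1/9) telescopes to a rising factorial.
Step ratio: r(k) = (-1/9) * (k+1) (k+1) / [(k+2) (k+1)] - rational in k. x = (-1/9); t_0 = 5/11; negate the roots.


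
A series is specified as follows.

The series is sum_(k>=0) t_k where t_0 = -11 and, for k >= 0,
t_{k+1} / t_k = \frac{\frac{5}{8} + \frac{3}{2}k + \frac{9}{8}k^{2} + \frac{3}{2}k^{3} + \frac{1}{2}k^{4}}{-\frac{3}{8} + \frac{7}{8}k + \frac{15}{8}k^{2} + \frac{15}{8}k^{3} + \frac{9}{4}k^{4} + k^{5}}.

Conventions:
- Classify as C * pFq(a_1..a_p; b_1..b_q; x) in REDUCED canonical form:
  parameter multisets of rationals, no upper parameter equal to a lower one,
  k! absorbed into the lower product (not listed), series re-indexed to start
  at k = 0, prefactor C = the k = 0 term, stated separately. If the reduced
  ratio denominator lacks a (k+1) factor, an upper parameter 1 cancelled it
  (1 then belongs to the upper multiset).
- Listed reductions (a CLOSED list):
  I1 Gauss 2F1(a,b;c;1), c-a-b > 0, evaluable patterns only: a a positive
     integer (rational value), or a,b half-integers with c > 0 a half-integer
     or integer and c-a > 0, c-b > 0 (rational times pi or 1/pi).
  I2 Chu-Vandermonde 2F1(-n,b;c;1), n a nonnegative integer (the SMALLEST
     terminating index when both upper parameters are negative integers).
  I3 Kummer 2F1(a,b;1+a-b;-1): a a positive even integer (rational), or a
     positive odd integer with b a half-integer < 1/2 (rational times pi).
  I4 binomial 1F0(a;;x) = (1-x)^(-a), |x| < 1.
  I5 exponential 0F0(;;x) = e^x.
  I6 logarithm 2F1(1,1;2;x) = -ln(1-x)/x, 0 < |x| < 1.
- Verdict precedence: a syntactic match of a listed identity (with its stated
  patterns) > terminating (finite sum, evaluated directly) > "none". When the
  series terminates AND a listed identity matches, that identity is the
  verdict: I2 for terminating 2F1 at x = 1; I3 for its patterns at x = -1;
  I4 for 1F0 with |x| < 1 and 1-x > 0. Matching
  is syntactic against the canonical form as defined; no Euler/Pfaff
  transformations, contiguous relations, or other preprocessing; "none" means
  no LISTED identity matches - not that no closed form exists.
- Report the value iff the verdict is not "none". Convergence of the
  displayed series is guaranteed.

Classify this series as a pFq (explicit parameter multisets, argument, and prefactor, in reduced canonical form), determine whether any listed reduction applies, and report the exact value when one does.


At argument \frac{1}{2}: a 2F2 with upper {\frac{1}{2}, \frac{5}{2}}, lower {-\frac{1}{4}, \frac{3}{2}}, scaled by C = -11. Verdict: none (x = \frac{1}{2}): each listed identity misses the multisets {\frac{1}{2}, \frac{5}{2}} ; {-\frac{1}{4}, \frac{3}{2}}.

Key observation: from the first term -11: roots of the ratio polynomials (C = -11, x = 1/2) are the negated parameters.
Consecutive-term ratio: r(k) = \frac{1}{2} * (k+\frac{1}{2}) (k+\frac{5}{2}) / [(k-\frac{1}{4}) (k+\frac{3}{2}) (k+1)] ; factor over Q: parameters, x = \frac{1}{2}, and C = -11.


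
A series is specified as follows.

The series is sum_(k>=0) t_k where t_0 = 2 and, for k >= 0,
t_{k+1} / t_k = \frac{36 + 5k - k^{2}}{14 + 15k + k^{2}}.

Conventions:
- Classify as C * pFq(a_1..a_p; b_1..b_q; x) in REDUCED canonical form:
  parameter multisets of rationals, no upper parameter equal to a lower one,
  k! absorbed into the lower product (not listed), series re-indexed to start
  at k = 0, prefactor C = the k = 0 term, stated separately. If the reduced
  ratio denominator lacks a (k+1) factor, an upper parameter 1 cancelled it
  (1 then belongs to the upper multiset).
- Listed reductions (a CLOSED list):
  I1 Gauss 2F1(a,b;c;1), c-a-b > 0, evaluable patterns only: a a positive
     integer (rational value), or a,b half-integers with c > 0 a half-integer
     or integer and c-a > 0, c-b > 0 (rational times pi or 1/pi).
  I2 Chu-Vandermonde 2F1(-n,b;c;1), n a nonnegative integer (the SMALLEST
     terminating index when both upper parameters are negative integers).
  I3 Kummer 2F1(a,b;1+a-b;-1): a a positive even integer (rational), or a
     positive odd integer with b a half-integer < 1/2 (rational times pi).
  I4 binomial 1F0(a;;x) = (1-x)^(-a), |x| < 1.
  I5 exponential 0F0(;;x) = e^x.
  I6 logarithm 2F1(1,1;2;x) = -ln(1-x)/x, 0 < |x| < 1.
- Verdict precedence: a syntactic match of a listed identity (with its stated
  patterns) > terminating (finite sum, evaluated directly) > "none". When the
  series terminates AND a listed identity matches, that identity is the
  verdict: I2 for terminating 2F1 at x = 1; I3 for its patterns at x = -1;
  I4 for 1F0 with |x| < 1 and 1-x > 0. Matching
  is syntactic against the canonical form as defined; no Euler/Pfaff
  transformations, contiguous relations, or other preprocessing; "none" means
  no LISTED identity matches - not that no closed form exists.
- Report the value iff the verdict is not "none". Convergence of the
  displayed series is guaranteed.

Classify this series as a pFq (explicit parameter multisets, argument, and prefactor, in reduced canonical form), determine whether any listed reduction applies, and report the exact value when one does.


Structural cue: with t_0 = 2, factor the ratio over Q (C = 2, x = -1): negated roots = parameters.
Consecutive-term ratio: r(k) = -1 * (k-9) (k+4) / [(k+14) (k+1)] - poly over poly, x = -1 from leading terms; C = 2 at k = 0.

x = -1 here; the reduced form reads 2F1, upper {-9, 4}, lower {14}, C = 2. Verdict: Kummer's theorem (I3) matches (x = -1; c = 14 equals 1+a-b for upper {-9, 4}: listed pattern). Its exact value is 26.
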